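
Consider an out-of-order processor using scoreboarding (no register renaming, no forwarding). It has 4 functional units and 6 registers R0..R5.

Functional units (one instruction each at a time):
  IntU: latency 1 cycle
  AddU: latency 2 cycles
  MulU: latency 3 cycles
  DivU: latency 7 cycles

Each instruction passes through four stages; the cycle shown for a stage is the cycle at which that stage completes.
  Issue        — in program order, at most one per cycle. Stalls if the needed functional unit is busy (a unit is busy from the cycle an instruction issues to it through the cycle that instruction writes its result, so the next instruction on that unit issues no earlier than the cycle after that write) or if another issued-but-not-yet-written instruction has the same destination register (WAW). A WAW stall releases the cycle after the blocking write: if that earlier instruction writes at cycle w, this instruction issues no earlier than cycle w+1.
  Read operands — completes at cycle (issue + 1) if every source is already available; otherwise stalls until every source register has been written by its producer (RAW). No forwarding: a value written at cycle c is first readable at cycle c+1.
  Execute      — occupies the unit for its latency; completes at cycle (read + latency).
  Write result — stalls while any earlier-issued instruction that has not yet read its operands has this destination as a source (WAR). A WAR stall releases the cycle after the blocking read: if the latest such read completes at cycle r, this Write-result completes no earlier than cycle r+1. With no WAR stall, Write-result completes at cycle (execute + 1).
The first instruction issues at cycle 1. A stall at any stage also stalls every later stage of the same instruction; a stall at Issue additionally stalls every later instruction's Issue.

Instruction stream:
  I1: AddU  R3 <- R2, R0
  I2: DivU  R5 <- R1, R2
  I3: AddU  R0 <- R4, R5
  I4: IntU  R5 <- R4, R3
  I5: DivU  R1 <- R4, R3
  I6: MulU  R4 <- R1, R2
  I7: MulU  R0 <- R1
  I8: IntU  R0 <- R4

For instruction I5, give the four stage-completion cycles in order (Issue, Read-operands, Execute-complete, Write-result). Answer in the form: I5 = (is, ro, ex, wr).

I1  is:1  ro:2  ex:4  wr:5
I2  is:2  ro:3  ex:10  wr:11
I3  is:6  ro:12  ex:14  wr:15  — struct: AddU busy until I1 writes@5, RAW R5: wait I2 write@11
I4  is:12  ro:13  ex:14  wr:15  — WAW R5: wait I2 write@11
I5  is:13  ro:14  ex:21  wr:22
I6  is:14  ro:23  ex:26  wr:27  — RAW R1: wait I5 write@22
I7  is:28  ro:29  ex:32  wr:33  — struct: MulU busy until I6 writes@27
I8  is:34  ro:35  ex:36  wr:37  — WAW R0: wait I7 write@33

I5 = (13, 14, 21, 22)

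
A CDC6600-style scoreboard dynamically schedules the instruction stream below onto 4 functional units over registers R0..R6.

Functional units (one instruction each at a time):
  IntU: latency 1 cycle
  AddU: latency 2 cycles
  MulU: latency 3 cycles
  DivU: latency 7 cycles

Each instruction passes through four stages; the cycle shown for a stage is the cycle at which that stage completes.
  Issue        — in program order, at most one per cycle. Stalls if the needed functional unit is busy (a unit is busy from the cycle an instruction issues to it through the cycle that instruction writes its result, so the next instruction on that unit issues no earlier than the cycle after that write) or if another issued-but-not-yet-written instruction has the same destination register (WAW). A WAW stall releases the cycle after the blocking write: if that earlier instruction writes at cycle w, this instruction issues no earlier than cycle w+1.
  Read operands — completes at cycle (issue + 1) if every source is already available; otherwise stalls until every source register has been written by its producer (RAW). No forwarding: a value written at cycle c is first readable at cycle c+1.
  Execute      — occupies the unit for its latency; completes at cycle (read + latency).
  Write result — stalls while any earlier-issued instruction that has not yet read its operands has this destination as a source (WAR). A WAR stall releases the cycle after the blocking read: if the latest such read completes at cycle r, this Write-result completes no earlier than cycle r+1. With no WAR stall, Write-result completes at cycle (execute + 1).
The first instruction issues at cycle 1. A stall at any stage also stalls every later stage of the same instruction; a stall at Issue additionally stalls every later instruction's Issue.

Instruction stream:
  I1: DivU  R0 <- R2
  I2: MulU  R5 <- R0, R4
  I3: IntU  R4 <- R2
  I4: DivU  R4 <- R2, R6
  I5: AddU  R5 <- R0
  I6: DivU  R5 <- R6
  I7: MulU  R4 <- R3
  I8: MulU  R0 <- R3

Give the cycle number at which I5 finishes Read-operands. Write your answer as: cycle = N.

cycle = 17

c1: issue I1 (DivU)
c2: I1 read-ops | issue I2 (MulU)
c3: issue I3 (IntU)
c4: I3 read-ops
c5: I3 finished on IntU
c9: I1 finished on DivU
c10: I1→R0
c11: I2 read-ops
c12: I3→R4
c13: issue I4 (DivU)
c14: I2 finished on MulU | I4 read-ops
c15: I2→R5
c16: issue I5 (AddU)
c17: I5 read-ops
c19: I5 finished on AddU
c20: I5→R5
c21: I4 finished on DivU
c22: I4→R4
c23: issue I6 (DivU)
c24: I6 read-ops | issue I7 (MulU)
c25: I7 read-ops
c28: I7 finished on MulU
c29: I7→R4
c30: issue I8 (MulU)
c31: I6 finished on DivU | I8 read-ops
c32: I6→R5
c34: I8 finished on MulU
c35: I8→R0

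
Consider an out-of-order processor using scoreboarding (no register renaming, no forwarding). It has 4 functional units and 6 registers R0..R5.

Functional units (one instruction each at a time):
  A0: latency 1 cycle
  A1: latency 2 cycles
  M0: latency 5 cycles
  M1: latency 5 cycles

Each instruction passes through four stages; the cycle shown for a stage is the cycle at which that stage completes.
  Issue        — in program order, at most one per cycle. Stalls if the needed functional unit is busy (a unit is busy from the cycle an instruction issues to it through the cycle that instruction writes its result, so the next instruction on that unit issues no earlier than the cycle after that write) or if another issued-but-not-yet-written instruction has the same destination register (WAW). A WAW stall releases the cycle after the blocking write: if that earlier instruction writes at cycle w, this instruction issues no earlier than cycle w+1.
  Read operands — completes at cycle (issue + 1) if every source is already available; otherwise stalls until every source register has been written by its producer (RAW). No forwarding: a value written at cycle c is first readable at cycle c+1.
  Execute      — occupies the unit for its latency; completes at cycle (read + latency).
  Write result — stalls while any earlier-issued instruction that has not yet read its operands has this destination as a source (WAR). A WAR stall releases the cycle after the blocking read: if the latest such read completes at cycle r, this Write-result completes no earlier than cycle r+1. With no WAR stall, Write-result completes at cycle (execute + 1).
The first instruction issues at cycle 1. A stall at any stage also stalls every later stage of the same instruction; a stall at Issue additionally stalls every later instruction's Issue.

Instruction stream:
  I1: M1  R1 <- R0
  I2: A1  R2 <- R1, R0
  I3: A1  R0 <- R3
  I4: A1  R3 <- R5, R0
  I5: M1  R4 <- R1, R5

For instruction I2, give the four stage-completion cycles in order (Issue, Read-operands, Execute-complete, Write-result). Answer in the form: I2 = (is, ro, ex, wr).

cycle 1: I1 issues→M1
cycle 2: I1 reads; I2 issues→A1
cycle 7: I1 exec-done
cycle 8: I1 writes R1
cycle 9: I2 reads
cycle 11: I2 exec-done
cycle 12: I2 writes R2
cycle 13: I3 issues→A1
cycle 14: I3 reads
cycle 16: I3 exec-done
cycle 17: I3 writes R0
cycle 18: I4 issues→A1
cycle 19: I4 reads; I5 issues→M1
cycle 20: I5 reads
cycle 21: I4 exec-done
cycle 22: I4 writes R3
cycle 25: I5 exec-done
cycle 26: I5 writes R4

I2 = (2, 9, 11, 12)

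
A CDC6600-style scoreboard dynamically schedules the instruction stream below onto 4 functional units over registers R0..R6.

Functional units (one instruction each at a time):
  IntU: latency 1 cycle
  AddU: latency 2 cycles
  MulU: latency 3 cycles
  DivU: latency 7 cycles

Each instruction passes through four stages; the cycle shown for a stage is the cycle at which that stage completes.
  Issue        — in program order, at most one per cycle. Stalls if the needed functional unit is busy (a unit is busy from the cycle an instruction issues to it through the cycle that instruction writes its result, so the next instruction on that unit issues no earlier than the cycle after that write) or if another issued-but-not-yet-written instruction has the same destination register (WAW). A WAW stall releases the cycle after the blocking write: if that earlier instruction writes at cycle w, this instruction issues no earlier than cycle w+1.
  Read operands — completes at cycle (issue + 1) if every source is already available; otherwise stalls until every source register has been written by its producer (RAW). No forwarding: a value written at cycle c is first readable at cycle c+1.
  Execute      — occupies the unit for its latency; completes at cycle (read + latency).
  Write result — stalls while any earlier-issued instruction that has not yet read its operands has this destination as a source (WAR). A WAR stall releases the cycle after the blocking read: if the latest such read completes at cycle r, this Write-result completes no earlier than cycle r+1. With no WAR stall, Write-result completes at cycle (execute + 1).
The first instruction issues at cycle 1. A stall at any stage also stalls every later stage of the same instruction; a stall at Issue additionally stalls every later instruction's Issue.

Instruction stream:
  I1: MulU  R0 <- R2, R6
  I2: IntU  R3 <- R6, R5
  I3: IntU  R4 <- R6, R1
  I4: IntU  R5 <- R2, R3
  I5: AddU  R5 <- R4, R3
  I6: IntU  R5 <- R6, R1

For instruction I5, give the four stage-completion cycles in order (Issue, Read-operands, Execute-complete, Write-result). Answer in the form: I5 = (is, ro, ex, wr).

I1 -> (1, 2, 5, 6)
I2 -> (2, 3, 4, 5)
I3 -> (6, 7, 8, 9)  // struct: IntU busy until I2 writes@5
I4 -> (10, 11, 12, 13)  // struct: IntU busy until I3 writes@9
I5 -> (14, 15, 17, 18)  // WAW R5: wait I4 write@13
I6 -> (19, 20, 21, 22)  // WAW R5: wait I5 write@18

I5 = (14, 15, 17, 18)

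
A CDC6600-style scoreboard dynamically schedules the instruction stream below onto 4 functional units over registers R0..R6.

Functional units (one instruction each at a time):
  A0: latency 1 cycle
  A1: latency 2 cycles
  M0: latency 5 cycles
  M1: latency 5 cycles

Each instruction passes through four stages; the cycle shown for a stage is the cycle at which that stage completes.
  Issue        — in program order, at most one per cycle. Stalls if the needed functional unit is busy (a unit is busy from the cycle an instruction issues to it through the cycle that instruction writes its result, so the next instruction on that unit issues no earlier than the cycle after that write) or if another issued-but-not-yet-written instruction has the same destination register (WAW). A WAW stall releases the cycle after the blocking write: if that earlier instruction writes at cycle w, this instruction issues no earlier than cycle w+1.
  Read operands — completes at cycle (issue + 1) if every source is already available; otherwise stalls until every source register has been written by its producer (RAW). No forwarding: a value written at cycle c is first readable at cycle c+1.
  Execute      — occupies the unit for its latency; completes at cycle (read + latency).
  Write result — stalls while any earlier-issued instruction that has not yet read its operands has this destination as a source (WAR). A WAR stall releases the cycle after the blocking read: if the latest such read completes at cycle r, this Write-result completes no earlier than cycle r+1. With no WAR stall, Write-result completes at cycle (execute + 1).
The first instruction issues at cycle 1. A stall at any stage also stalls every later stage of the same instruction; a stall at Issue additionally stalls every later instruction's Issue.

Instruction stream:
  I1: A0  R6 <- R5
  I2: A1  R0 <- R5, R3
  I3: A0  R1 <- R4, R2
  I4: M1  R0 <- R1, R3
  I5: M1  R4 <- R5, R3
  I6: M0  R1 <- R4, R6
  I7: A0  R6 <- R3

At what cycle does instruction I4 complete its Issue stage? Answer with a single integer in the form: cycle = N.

t=1  I1 dispatched to A0
t=2  I1 operands ready; I2 dispatched to A1
t=3  I1 complete; I2 operands ready
t=4  R6←I1
t=5  I2 complete; I3 dispatched to A0
t=6  R0←I2; I3 operands ready
t=7  I3 complete; I4 dispatched to M1
t=8  R1←I3
t=9  I4 operands ready
t=14  I4 complete
t=15  R0←I4
t=16  I5 dispatched to M1
t=17  I5 operands ready; I6 dispatched to M0
t=18  I7 dispatched to A0
t=19  I7 operands ready
t=20  I7 complete
t=22  I5 complete
t=23  R4←I5
t=24  I6 operands ready
t=25  R6←I7
t=29  I6 complete
t=30  R1←I6

cycle = 7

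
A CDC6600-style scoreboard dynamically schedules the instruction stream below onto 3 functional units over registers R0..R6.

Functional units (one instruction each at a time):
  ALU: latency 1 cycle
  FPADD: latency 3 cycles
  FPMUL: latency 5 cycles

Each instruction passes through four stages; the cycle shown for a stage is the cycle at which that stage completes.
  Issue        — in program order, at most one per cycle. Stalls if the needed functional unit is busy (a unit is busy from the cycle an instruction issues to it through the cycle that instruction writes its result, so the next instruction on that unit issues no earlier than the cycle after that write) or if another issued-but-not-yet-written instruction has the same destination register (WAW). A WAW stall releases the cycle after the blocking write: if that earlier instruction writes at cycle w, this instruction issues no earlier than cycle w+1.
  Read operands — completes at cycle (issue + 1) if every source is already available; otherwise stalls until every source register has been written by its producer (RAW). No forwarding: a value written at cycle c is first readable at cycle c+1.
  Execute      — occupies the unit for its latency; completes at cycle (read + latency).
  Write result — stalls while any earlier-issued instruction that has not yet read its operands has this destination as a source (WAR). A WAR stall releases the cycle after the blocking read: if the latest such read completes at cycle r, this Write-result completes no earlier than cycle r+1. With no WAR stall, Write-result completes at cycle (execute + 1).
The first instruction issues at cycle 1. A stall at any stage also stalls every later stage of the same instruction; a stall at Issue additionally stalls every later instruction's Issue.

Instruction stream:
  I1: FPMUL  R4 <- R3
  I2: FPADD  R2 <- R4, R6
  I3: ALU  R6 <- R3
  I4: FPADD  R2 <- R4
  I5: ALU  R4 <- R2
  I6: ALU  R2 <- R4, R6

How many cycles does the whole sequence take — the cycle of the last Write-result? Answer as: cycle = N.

cycle 1: issue I1 (FPMUL)
cycle 2: I1 read-ops; issue I2 (FPADD)
cycle 3: issue I3 (ALU)
cycle 4: I3 read-ops
cycle 5: I3 finished on ALU
cycle 7: I1 finished on FPMUL
cycle 8: I1→R4
cycle 9: I2 read-ops
cycle 10: I3→R6
cycle 12: I2 finished on FPADD
cycle 13: I2→R2
cycle 14: issue I4 (FPADD)
cycle 15: I4 read-ops; issue I5 (ALU)
cycle 18: I4 finished on FPADD
cycle 19: I4→R2
cycle 20: I5 read-ops
cycle 21: I5 finished on ALU
cycle 22: I5→R4
cycle 23: issue I6 (ALU)
cycle 24: I6 read-ops
cycle 25: I6 finished on ALU
cycle 26: I6→R2

cycle = 26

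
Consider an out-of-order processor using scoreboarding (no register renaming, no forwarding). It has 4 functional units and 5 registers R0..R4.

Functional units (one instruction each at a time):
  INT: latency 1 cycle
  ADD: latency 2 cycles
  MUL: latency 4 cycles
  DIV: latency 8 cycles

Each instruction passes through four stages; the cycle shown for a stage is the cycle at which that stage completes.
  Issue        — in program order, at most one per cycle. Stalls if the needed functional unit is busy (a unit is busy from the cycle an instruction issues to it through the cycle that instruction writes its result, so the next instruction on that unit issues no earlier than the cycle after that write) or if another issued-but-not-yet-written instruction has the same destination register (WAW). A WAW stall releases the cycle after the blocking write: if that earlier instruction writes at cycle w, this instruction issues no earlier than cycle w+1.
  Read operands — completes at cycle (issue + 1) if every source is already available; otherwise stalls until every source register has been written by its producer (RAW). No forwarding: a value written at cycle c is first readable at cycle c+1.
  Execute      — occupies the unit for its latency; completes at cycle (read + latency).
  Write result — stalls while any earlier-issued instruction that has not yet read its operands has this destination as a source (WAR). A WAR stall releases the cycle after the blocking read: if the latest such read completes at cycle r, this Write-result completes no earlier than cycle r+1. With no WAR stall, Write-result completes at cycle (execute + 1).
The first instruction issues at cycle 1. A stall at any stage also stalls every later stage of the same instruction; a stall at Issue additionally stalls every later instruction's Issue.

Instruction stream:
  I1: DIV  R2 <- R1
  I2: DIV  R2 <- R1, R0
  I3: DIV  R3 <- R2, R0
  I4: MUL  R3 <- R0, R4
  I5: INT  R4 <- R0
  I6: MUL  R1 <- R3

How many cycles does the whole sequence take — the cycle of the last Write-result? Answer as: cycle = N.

1) issue 1, read 2, done 10, write 11
2) issue 12, read 13, done 21, write 22  <struct: DIV busy until I1 writes@11>
3) issue 23, read 24, done 32, write 33  <struct: DIV busy until I2 writes@22>
4) issue 34, read 35, done 39, write 40  <WAW R3: wait I3 write@33>
5) issue 35, read 36, done 37, write 38
6) issue 41, read 42, done 46, write 47  <struct: MUL busy until I4 writes@40>

cycle = 47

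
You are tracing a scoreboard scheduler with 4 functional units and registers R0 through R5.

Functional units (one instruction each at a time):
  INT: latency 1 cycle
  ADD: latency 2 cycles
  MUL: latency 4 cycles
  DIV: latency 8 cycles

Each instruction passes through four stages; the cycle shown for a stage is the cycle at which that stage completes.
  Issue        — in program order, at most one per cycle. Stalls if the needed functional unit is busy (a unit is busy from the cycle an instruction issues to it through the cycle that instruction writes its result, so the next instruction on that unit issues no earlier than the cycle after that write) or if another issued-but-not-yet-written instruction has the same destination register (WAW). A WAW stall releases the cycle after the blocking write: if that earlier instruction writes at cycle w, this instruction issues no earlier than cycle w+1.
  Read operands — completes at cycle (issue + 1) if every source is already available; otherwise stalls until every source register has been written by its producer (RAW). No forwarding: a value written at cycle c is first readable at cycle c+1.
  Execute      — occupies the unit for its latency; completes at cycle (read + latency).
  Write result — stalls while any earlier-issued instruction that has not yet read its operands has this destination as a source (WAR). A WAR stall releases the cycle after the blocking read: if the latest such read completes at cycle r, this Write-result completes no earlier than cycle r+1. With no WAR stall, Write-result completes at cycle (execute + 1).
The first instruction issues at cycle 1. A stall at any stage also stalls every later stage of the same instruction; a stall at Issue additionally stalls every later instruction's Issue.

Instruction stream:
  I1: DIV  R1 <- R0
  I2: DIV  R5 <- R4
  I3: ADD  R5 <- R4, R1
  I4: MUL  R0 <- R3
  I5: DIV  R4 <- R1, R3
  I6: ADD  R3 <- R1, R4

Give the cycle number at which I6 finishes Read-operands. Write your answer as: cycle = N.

cycle = 36

I1  is:1  ro:2  ex:10  wr:11
I2  is:12  ro:13  ex:21  wr:22  — struct: DIV busy until I1 writes@11
I3  is:23  ro:24  ex:26  wr:27  — WAW R5: wait I2 write@22
I4  is:24  ro:25  ex:29  wr:30
I5  is:25  ro:26  ex:34  wr:35
I6  is:28  ro:36  ex:38  wr:39  — struct: ADD busy until I3 writes@27, RAW R4: wait I5 write@35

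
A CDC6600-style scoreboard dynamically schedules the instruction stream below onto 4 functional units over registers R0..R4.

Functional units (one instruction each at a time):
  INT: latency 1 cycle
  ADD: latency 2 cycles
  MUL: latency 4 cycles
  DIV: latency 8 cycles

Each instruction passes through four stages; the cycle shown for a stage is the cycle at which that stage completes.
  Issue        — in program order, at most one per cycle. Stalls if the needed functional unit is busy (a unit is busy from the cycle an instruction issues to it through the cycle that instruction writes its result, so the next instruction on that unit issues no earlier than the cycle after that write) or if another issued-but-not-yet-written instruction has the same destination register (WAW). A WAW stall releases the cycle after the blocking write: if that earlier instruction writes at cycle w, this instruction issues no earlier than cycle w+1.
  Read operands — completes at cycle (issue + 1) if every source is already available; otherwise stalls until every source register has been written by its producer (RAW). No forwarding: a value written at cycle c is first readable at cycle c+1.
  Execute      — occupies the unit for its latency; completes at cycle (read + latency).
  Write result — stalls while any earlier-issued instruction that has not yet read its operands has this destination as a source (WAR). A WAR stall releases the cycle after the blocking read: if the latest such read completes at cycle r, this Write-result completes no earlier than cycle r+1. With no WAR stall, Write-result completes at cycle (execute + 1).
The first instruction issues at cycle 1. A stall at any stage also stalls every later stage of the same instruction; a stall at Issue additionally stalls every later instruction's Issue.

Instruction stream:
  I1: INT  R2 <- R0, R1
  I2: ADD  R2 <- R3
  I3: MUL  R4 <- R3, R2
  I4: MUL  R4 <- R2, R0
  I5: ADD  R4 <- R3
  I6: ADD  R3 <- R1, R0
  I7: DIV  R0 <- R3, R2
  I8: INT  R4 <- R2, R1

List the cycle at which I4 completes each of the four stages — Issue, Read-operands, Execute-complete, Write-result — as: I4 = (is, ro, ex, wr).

I4 = (16, 17, 21, 22)

c1: issue I1 (INT)
c2: I1 read-ops
c3: I1 finished on INT
c4: I1→R2
c5: issue I2 (ADD)
c6: I2 read-ops; issue I3 (MUL)
c8: I2 finished on ADD
c9: I2→R2
c10: I3 read-ops
c14: I3 finished on MUL
c15: I3→R4
c16: issue I4 (MUL)
c17: I4 read-ops
c21: I4 finished on MUL
c22: I4→R4
c23: issue I5 (ADD)
c24: I5 read-ops
c26: I5 finished on ADD
c27: I5→R4
c28: issue I6 (ADD)
c29: I6 read-ops; issue I7 (DIV)
c30: issue I8 (INT)
c31: I6 finished on ADD; I8 read-ops
c32: I6→R3; I8 finished on INT
c33: I7 read-ops; I8→R4
c41: I7 finished on DIV
c42: I7→R0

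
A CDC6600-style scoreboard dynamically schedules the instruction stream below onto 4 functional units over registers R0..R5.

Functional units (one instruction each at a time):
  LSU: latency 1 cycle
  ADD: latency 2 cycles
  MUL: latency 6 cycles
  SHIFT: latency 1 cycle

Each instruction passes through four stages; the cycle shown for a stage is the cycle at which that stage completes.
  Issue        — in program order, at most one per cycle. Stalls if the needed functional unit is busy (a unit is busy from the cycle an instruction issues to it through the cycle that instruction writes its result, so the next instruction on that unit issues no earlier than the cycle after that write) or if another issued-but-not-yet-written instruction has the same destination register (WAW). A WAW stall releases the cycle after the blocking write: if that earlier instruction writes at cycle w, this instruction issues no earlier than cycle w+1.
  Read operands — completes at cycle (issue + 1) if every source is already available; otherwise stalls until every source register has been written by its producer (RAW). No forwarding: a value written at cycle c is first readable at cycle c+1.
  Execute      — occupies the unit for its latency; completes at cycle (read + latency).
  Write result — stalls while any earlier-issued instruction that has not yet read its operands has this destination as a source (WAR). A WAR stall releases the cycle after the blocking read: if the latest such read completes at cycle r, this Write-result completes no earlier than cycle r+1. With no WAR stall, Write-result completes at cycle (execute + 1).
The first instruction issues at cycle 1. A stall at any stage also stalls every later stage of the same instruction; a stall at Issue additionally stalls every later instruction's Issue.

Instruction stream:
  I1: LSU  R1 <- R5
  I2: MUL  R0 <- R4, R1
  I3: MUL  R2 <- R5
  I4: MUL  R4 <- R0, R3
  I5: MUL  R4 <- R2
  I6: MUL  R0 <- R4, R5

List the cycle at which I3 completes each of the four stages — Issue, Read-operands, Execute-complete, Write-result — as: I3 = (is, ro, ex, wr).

I3 = (13, 14, 20, 21)

[1] I1 issues→LSU
[2] I1 reads | I2 issues→MUL
[3] I1 exec-done
[4] I1 writes R1
[5] I2 reads
[11] I2 exec-done
[12] I2 writes R0
[13] I3 issues→MUL
[14] I3 reads
[20] I3 exec-done
[21] I3 writes R2
[22] I4 issues→MUL
[23] I4 reads
[29] I4 exec-done
[30] I4 writes R4
[31] I5 issues→MUL
[32] I5 reads
[38] I5 exec-done
[39] I5 writes R4
[40] I6 issues→MUL
[41] I6 reads
[47] I6 exec-done
[48] I6 writes R0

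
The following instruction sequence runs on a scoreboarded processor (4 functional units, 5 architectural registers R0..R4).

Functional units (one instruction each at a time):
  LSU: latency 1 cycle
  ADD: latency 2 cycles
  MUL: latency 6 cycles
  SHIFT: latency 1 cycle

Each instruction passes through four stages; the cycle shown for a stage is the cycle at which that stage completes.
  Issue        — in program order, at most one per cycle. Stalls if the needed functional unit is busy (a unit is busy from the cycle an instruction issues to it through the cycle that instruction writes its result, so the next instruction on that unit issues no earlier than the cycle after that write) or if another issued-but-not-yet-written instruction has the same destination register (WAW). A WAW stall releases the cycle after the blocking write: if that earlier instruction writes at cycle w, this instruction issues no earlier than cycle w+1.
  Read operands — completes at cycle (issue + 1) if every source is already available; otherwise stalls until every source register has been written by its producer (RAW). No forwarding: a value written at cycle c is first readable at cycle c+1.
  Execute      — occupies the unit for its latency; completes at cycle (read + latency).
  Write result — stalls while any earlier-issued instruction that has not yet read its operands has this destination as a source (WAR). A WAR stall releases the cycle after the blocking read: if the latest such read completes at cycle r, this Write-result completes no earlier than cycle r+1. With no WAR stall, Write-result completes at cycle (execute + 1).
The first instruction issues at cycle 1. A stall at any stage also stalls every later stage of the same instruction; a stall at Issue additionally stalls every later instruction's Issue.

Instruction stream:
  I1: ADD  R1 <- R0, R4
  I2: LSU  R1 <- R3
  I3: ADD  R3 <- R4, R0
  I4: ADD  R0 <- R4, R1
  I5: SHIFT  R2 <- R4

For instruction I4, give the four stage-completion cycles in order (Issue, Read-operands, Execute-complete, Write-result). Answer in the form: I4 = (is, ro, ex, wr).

I4 = (12, 13, 15, 16)

[1] I1→ADD
[2] I1 RO
[4] I1 EX
[5] I1 WR R1
[6] I2→LSU
[7] I2 RO, I3→ADD
[8] I2 EX, I3 RO
[9] I2 WR R1
[10] I3 EX
[11] I3 WR R3
[12] I4→ADD
[13] I4 RO, I5→SHIFT
[14] I5 RO
[15] I4 EX, I5 EX
[16] I4 WR R0, I5 WR R2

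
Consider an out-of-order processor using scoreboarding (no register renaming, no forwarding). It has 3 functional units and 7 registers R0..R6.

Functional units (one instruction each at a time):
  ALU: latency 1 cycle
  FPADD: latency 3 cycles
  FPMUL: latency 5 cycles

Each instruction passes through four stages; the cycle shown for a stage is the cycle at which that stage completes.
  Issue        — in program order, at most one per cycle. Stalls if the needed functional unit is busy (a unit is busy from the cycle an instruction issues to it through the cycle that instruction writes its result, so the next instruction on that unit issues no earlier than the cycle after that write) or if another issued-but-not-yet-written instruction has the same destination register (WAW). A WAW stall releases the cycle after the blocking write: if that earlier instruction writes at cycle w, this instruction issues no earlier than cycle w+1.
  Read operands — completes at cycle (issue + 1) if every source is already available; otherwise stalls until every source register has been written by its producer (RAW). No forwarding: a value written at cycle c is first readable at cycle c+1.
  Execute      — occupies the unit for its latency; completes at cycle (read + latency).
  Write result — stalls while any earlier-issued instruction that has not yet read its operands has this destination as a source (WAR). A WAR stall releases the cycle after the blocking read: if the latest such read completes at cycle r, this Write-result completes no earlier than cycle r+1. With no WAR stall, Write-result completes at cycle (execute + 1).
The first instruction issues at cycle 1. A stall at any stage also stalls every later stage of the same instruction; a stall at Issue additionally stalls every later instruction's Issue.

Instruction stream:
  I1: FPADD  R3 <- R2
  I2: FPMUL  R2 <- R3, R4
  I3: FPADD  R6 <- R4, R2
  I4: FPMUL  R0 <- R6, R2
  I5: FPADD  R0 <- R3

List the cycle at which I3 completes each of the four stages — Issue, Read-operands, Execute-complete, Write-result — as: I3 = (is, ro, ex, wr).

c1: I1→FPADD
c2: I1 RO | I2→FPMUL
c5: I1 EX
c6: I1 WR R3
c7: I2 RO | I3→FPADD
c12: I2 EX
c13: I2 WR R2
c14: I3 RO | I4→FPMUL
c17: I3 EX
c18: I3 WR R6
c19: I4 RO
c24: I4 EX
c25: I4 WR R0
c26: I5→FPADD
c27: I5 RO
c30: I5 EX
c31: I5 WR R0

I3 = (7, 14, 17, 18)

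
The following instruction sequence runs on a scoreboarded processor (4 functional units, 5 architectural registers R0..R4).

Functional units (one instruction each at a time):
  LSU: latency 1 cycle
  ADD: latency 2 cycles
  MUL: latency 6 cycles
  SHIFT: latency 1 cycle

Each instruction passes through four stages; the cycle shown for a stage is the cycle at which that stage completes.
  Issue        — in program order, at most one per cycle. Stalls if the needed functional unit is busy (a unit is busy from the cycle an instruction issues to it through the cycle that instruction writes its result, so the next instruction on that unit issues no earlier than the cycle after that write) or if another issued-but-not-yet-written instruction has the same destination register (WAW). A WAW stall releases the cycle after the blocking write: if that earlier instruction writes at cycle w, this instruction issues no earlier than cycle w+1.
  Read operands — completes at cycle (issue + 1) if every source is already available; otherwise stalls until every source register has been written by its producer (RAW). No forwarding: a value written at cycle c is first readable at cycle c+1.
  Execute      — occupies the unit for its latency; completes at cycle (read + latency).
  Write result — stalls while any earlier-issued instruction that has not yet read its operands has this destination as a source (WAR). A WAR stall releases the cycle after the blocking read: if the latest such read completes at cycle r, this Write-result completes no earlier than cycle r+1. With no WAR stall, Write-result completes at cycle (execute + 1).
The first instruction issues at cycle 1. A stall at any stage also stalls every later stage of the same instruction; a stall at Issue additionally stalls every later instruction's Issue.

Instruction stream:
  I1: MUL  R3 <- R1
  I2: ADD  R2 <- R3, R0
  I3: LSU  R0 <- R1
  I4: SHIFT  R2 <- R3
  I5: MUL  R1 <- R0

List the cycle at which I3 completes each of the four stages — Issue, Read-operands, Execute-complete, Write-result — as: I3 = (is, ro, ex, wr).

t=1  I1→MUL
t=2  I1 RO, I2→ADD
t=3  I3→LSU
t=4  I3 RO
t=5  I3 EX
t=8  I1 EX
t=9  I1 WR R3
t=10  I2 RO
t=11  I3 WR R0
t=12  I2 EX
t=13  I2 WR R2
t=14  I4→SHIFT
t=15  I4 RO, I5→MUL
t=16  I4 EX, I5 RO
t=17  I4 WR R2
t=22  I5 EX
t=23  I5 WR R1

I3 = (3, 4, 5, 11)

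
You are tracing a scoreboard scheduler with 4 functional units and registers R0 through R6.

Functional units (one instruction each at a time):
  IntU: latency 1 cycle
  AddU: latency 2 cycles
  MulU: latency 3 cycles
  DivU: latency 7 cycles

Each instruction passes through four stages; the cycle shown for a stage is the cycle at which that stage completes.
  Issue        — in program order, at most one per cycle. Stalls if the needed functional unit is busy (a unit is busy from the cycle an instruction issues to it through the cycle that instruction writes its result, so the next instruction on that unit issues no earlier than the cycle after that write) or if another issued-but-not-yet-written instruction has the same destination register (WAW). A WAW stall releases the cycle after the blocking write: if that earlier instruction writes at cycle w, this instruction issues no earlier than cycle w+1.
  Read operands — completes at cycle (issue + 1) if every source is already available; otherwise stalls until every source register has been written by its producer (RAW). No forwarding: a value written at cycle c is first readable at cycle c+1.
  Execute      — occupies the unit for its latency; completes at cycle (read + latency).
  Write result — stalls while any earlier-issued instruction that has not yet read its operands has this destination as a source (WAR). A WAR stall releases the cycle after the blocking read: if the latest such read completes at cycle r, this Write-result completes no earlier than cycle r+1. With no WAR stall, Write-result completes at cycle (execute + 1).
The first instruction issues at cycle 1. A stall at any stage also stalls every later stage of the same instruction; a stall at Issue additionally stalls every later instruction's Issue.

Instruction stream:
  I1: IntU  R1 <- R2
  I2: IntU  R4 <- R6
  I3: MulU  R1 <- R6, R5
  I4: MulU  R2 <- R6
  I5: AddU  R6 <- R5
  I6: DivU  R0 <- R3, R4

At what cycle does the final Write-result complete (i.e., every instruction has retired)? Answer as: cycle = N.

cycle = 23

I1 -> (1, 2, 3, 4)
I2 -> (5, 6, 7, 8)  // struct: IntU busy until I1 writes@4
I3 -> (6, 7, 10, 11)
I4 -> (12, 13, 16, 17)  // struct: MulU busy until I3 writes@11
I5 -> (13, 14, 16, 17)
I6 -> (14, 15, 22, 23)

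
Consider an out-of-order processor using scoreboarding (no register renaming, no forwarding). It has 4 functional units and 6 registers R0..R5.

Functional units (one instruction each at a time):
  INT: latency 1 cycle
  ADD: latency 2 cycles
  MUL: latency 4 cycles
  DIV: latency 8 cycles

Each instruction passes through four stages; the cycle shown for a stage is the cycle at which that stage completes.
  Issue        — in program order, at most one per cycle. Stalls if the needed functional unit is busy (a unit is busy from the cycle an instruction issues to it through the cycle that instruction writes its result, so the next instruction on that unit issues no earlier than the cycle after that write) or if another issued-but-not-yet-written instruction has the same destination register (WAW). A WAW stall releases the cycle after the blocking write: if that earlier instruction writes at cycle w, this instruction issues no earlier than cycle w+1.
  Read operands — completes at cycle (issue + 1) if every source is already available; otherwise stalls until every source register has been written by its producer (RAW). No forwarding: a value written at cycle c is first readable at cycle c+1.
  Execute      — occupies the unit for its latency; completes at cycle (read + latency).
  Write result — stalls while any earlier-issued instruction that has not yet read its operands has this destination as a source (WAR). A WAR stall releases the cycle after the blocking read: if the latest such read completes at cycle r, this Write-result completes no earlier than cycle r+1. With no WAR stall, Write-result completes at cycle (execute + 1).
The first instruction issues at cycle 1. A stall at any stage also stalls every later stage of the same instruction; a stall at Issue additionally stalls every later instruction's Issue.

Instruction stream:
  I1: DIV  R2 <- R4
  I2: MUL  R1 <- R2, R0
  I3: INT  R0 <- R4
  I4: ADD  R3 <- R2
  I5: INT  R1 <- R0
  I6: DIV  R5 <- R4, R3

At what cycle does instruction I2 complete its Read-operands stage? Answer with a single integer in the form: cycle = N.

[1] I1→DIV
[2] I1 RO; I2→MUL
[3] I3→INT
[4] I3 RO; I4→ADD
[5] I3 EX
[10] I1 EX
[11] I1 WR R2
[12] I2 RO; I4 RO
[13] I3 WR R0
[14] I4 EX
[15] I4 WR R3
[16] I2 EX
[17] I2 WR R1
[18] I5→INT
[19] I5 RO; I6→DIV
[20] I5 EX; I6 RO
[21] I5 WR R1
[28] I6 EX
[29] I6 WR R5

cycle = 12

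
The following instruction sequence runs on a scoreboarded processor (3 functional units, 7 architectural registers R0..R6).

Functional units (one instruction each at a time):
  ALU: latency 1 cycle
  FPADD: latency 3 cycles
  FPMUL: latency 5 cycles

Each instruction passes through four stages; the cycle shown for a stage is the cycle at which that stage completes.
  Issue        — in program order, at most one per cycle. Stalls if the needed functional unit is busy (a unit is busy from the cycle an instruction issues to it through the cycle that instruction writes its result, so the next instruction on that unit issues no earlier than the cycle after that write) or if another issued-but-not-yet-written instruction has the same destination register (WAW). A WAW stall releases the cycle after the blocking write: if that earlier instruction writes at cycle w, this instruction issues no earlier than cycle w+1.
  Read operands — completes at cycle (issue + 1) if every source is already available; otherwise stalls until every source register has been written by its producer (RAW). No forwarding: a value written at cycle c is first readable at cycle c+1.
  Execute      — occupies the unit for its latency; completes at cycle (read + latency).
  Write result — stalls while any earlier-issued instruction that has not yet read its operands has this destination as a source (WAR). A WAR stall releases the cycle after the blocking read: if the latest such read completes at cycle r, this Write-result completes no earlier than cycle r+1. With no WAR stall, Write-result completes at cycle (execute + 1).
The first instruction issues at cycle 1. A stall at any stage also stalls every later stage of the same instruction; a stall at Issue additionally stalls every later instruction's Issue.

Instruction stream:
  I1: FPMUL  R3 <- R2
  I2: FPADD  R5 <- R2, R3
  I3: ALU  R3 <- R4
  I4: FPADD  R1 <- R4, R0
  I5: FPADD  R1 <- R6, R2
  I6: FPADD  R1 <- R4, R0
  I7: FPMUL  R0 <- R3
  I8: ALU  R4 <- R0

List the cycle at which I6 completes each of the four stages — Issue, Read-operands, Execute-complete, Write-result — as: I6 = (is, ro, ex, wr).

[1] issue I1 (FPMUL)
[2] I1 read-ops, issue I2 (FPADD)
[7] I1 finished on FPMUL
[8] I1→R3
[9] I2 read-ops, issue I3 (ALU)
[10] I3 read-ops
[11] I3 finished on ALU
[12] I2 finished on FPADD, I3→R3
[13] I2→R5
[14] issue I4 (FPADD)
[15] I4 read-ops
[18] I4 finished on FPADD
[19] I4→R1
[20] issue I5 (FPADD)
[21] I5 read-ops
[24] I5 finished on FPADD
[25] I5→R1
[26] issue I6 (FPADD)
[27] I6 read-ops, issue I7 (FPMUL)
[28] I7 read-ops, issue I8 (ALU)
[30] I6 finished on FPADD
[31] I6→R1
[33] I7 finished on FPMUL
[34] I7→R0
[35] I8 read-ops
[36] I8 finished on ALU
[37] I8→R4

I6 = (26, 27, 30, 31)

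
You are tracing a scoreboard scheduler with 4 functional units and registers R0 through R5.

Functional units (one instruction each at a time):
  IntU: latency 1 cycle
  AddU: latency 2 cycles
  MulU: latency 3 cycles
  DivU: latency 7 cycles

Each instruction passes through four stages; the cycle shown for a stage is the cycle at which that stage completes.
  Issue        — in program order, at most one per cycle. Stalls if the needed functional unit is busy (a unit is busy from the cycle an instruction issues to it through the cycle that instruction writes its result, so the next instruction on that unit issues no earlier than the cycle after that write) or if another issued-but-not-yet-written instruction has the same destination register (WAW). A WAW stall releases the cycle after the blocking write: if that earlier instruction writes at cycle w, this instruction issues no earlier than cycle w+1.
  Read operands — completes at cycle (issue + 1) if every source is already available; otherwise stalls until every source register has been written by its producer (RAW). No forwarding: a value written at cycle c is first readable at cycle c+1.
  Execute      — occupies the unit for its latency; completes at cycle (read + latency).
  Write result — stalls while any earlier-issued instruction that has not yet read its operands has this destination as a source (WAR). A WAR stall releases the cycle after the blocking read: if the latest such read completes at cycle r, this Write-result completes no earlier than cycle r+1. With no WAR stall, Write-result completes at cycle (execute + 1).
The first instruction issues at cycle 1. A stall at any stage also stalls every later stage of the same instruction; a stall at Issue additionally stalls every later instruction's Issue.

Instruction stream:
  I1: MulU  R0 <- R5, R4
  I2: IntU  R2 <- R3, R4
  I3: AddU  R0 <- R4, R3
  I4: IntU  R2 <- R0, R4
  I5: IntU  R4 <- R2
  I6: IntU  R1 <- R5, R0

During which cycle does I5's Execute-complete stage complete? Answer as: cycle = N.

cycle = 17

cycle 1: I1→MulU
cycle 2: I1 RO, I2→IntU
cycle 3: I2 RO
cycle 4: I2 EX
cycle 5: I1 EX, I2 WR R2
cycle 6: I1 WR R0
cycle 7: I3→AddU
cycle 8: I3 RO, I4→IntU
cycle 10: I3 EX
cycle 11: I3 WR R0
cycle 12: I4 RO
cycle 13: I4 EX
cycle 14: I4 WR R2
cycle 15: I5→IntU
cycle 16: I5 RO
cycle 17: I5 EX
cycle 18: I5 WR R4
cycle 19: I6→IntU
cycle 20: I6 RO
cycle 21: I6 EX
cycle 22: I6 WR R1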